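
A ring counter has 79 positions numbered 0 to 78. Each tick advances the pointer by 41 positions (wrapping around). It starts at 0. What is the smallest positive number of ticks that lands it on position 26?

70

The inverse of 41 mod 79 is 27 (since 41·27 = 1107 ≡ 1).
Multiplying both sides by 27: x ≡ 27·26 = 702 ≡ 70 (mod 79).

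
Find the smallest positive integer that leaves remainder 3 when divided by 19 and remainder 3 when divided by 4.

3

Since 4·5 ≡ 1 (mod 19), take x = 3 + 4·((3−3)·5 mod 19) = 3 + 4·0 = 3.
Check: 3 mod 19 = 3, 3 mod 4 = 3.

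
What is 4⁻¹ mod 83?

4·21 = 84 = 1·83 + 1, so 4⁻¹ ≡ 21 (mod 83).

21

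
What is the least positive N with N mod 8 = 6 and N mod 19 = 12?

126

x ≡ 6 (mod 8) gives x ∈ {6, 14, 22, 30, 38, 46, 54, 62, …}.
The first of these with x mod 19 = 12 is 126.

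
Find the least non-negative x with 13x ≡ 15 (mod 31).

13⁻¹ ≡ 12 (mod 31) because 13·12 = 156 = 5·31 + 1.
So x ≡ 12·15 = 180 ≡ 25 (mod 31).

25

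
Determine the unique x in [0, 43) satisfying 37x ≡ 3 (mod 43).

The inverse of 37 mod 43 is 7 (since 37·7 = 259 ≡ 1).
So x ≡ 7·3 = 21 ≡ 21 (mod 43).

21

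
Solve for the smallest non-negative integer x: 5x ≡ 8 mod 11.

6

The inverse of 5 mod 11 is 9 (since 5·9 = 45 ≡ 1).
Multiplying both sides by 9: x ≡ 9·8 = 72 ≡ 6 (mod 11).
Check: 5·6 = 30 = 2·11 + 8.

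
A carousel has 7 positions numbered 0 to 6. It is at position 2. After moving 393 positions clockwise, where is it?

393 = 56·7 + 1, so 393 mod 7 = 1.
(2 + 1) mod 7 = 3.

3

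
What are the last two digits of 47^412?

41

By repeated squaring mod 100: 47^1≡47, 47^2≡9, 47^4≡81, 47^8≡61, 47^16≡21, 47^32≡41, 47^64≡81, 47^128≡61, 47^256≡21.
412 = 4 + 8 + 16 + 128 + 256, so 47^412 ≡ 81·61·21·61·21 ≡ 41 (mod 100).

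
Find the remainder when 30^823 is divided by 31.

30

Successive squares of 30 mod 31: 30^1≡30, 30^2≡1, 30^4≡1, 30^8≡1, 30^16≡1, 30^32≡1, 30^64≡1, 30^128≡1, 30^256≡1, 30^512≡1.
Since 823 = 1 + 2 + 4 + 16 + 32 + 256 + 512 in binary, 30^823 ≡ 30·1·1·1·1·1·1 ≡ 30 (mod 31).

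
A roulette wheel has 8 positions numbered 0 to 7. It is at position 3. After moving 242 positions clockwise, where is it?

5

242 = 30·8 + 2, so 242 mod 8 = 2.
(3 + 2) mod 8 = 5.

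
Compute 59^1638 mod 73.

By repeated squaring mod 73: 59^1≡59, 59^2≡50, 59^4≡18, 59^8≡32, 59^16≡2, 59^32≡4, 59^64≡16, 59^128≡37, 59^256≡55, 59^512≡32, 59^1024≡2.
Since 1638 = 2 + 4 + 32 + 64 + 512 + 1024 in binary, 59^1638 ≡ 50·18·4·16·32·2 ≡ 46 (mod 73).

46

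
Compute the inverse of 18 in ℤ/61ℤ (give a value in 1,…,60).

18·17 = 306 = 5·61 + 1, so 18⁻¹ ≡ 17 (mod 61).

17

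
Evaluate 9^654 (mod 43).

Successive squares of 9 mod 43: 9^1≡9, 9^2≡38, 9^4≡25, 9^8≡23, 9^16≡13, 9^32≡40, 9^64≡9, 9^128≡38, 9^256≡25, 9^512≡23.
654 = 2 + 4 + 8 + 128 + 512, so 9^654 ≡ 38·25·23·38·23 ≡ 41 (mod 43).

41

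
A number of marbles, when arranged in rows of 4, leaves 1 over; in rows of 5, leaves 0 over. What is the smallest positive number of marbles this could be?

5

x ≡ 1 (mod 4) gives x ∈ {1, 5}.
The first of these with x mod 5 = 0 is 5.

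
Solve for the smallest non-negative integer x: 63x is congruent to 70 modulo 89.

11

The inverse of 63 mod 89 is 65 (since 63·65 = 4095 ≡ 1).
Multiplying both sides by 65: x ≡ 65·70 = 4550 ≡ 11 (mod 89).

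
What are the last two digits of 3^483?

27

Successive squares of 3 mod 100: 3^1≡3, 3^2≡9, 3^4≡81, 3^8≡61, 3^16≡21, 3^32≡41, 3^64≡81, 3^128≡61, 3^256≡21.
483 = 1 + 2 + 32 + 64 + 128 + 256, so 3^483 ≡ 3·9·41·81·61·21 ≡ 27 (mod 100).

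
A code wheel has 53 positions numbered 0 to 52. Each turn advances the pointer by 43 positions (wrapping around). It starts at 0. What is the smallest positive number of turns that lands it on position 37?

43⁻¹ ≡ 37 (mod 53) because 43·37 = 1591 = 30·53 + 1.
So x ≡ 37·37 = 1369 ≡ 44 (mod 53).
Check: 43·44 = 1892 = 35·53 + 37.

44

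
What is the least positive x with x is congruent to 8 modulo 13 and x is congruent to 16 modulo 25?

x ≡ 8 (mod 13) gives x ∈ {8, 21, 34, 47, 60, 73, 86, 99, …}.
The first of these with x mod 25 = 16 is 216.

216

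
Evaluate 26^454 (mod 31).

5

By repeated squaring mod 31: 26^1≡26, 26^2≡25, 26^4≡5, 26^8≡25, 26^16≡5, 26^32≡25, 26^64≡5, 26^128≡25, 26^256≡5.
Since 454 = 2 + 4 + 64 + 128 + 256 in binary, 26^454 ≡ 25·5·5·25·5 ≡ 5 (mod 31).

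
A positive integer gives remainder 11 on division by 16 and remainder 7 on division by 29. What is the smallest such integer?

x ≡ 11 (mod 16) gives x ∈ {11, 27, 43, 59, 75, 91, 107, 123}.
The first of these with x mod 29 = 7 is 123.

123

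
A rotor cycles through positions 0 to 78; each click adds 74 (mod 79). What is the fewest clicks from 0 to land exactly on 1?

79 = 1·74 + 5
74 = 14·5 + 4
5 = 1·4 + 1
4 = 4·1 + 0
Back-substituting gives 74·63 ≡ 1 (mod 79).

63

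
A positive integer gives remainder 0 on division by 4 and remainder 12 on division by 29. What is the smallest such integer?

12

x ≡ 0 (mod 4) gives x ∈ {0, 4, 8, 12}.
The first of these with x mod 29 = 12 is 12.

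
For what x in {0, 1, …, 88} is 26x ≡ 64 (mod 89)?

23

26⁻¹ ≡ 24 (mod 89) because 26·24 = 624 = 7·89 + 1.
So x ≡ 24·64 = 1536 ≡ 23 (mod 89).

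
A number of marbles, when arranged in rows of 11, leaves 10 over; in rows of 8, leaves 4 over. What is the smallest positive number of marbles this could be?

x ≡ 4 (mod 8) gives x ∈ {4, 12, 20, 28, 36, 44, 52, 60, …}.
The first of these with x mod 11 = 10 is 76.

76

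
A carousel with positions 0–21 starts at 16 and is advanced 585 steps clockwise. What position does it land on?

585 mod 22 = 13 (since 26·22 = 572).
(16 + 13) mod 22 = 7.

7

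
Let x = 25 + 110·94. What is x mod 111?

110·94 = 10340.
10340 mod 111 = 17 (since 93·111 = 10323).
(25 + 17) mod 111 = 42.

42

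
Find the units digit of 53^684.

1

Powers of 3 mod 10 repeat with period 4: 3, 9, 7, 1.
684 mod 4 = 0, so the last digit matches 3^4 = 1.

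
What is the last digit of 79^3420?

Powers of 9 mod 10 repeat with period 2: 9, 1.
3420 mod 2 = 0, so the last digit matches 9^2 = 1.

1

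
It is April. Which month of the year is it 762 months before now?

762 mod 12 = 6 (since 63·12 = 756).
April − 6 months → October.

October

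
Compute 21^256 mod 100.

Successive squares of 21 mod 100: 21^1≡21, 21^2≡41, 21^4≡81, 21^8≡61, 21^16≡21, 21^32≡41, 21^64≡81, 21^128≡61, 21^256≡21.
256 = 256, so 21^256 ≡ 21 ≡ 21 (mod 100).

21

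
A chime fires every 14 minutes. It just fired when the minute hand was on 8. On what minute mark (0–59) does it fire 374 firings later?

374·14 = 5236.
5236 − 87·60 = 16, so 5236 ≡ 16 (mod 60).
(8 + 16) mod 60 = 24.

24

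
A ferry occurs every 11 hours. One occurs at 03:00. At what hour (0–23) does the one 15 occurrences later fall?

0

15·11 = 165.
165 mod 24 = 21 (since 6·24 = 144).
(3 + 21) mod 24 = 0.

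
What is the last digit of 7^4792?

1

The units digit of 7^n cycles with period 4: 7, 9, 3, 1, …
4792 leaves remainder 0 on division by 4, so 7^4792 ends in 1.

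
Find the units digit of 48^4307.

The units digit of 48^n cycles with period 4: 8, 4, 2, 6, …
4307 mod 4 = 3, so the last digit matches 8^3 = 2.

2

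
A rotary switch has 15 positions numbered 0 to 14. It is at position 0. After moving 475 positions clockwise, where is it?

10

Dividing 475 by 15 gives quotient 31 and remainder 10.
(0 + 10) mod 15 = 10.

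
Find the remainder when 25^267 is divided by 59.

41

Square-and-reduce mod 59: 25^1≡25, 25^2≡35, 25^4≡45, 25^8≡19, 25^16≡7, 25^32≡49, 25^64≡41, 25^128≡29, 25^256≡15.
Since 267 = 1 + 2 + 8 + 256 in binary, 25^267 ≡ 25·35·19·15 ≡ 41 (mod 59).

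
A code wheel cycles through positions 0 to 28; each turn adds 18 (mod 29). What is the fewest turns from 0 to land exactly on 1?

29 = 1·18 + 11
18 = 1·11 + 7
11 = 1·7 + 4
7 = 1·4 + 3
4 = 1·3 + 1
3 = 3·1 + 0
Back-substituting gives 18·21 ≡ 1 (mod 29).

21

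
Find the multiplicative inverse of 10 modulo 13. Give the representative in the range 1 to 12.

10·4 = 40 = 3·13 + 1, so 10⁻¹ ≡ 4 (mod 13).

4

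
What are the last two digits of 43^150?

49

Square-and-reduce mod 100: 43^1≡43, 43^2≡49, 43^4≡1, 43^8≡1, 43^16≡1, 43^32≡1, 43^64≡1, 43^128≡1.
Since 150 = 2 + 4 + 16 + 128 in binary, 43^150 ≡ 49·1·1·1 ≡ 49 (mod 100).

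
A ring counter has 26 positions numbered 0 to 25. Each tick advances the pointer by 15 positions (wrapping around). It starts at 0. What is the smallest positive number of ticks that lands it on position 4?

15⁻¹ ≡ 7 (mod 26) because 15·7 = 105 = 4·26 + 1.
So x ≡ 7·4 = 28 ≡ 2 (mod 26).
Check: 15·2 = 30 = 1·26 + 4.

2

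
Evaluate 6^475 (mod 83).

Successive squares of 6 mod 83: 6^1≡6, 6^2≡36, 6^4≡51, 6^8≡28, 6^16≡37, 6^32≡41, 6^64≡21, 6^128≡26, 6^256≡12.
475 = 1 + 2 + 8 + 16 + 64 + 128 + 256, so 6^475 ≡ 6·36·28·37·21·26·12 ≡ 43 (mod 83).

43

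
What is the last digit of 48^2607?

The units digit of 48^n cycles with period 4: 8, 4, 2, 6, …
2607 leaves remainder 3 on division by 4, so 48^2607 ends in 2.

2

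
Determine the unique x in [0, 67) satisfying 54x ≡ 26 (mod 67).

65

54⁻¹ ≡ 36 (mod 67) because 54·36 = 1944 = 29·67 + 1.
Multiplying both sides by 36: x ≡ 36·26 = 936 ≡ 65 (mod 67).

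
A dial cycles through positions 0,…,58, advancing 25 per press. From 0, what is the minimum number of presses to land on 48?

9

The inverse of 25 mod 59 is 26 (since 25·26 = 650 ≡ 1).
Multiplying both sides by 26: x ≡ 26·48 = 1248 ≡ 9 (mod 59).
Check: 25·9 = 225 = 3·59 + 48.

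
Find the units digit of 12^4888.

6

Powers of 2 mod 10 repeat with period 4: 2, 4, 8, 6.
4888 leaves remainder 0 on division by 4, so 12^4888 ends in 6.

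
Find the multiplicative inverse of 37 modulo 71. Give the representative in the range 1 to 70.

37·48 = 1776 = 25·71 + 1, so 37⁻¹ ≡ 48 (mod 71).

48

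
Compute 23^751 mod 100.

Successive squares of 23 mod 100: 23^1≡23, 23^2≡29, 23^4≡41, 23^8≡81, 23^16≡61, 23^32≡21, 23^64≡41, 23^128≡81, 23^256≡61, 23^512≡21.
Since 751 = 1 + 2 + 4 + 8 + 32 + 64 + 128 + 512 in binary, 23^751 ≡ 23·29·41·81·21·41·81·21 ≡ 27 (mod 100).

27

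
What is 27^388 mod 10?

The units digit of 27^n cycles with period 4: 7, 9, 3, 1, …
388 leaves remainder 0 on division by 4, so 27^388 ends in 1.

1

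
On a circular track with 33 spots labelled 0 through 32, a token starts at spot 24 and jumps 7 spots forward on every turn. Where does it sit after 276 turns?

276·7 = 1932.
Dividing 1932 by 33 gives quotient 58 and remainder 18.
(24 + 18) mod 33 = 9.

9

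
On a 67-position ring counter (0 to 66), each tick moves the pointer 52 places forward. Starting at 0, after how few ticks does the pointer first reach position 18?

39

The inverse of 52 mod 67 is 58 (since 52·58 = 3016 ≡ 1).
Multiplying both sides by 58: x ≡ 58·18 = 1044 ≡ 39 (mod 67).
Check: 52·39 = 2028 = 30·67 + 18.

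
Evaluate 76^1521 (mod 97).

20

Square-and-reduce mod 97: 76^1≡76, 76^2≡53, 76^4≡93, 76^8≡16, 76^16≡62, 76^32≡61, 76^64≡35, 76^128≡61, 76^256≡35, 76^512≡61, 76^1024≡35.
Since 1521 = 1 + 16 + 32 + 64 + 128 + 256 + 1024 in binary, 76^1521 ≡ 76·62·61·35·61·35·35 ≡ 20 (mod 97).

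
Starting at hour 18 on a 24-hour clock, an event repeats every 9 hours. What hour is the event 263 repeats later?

9

263·9 = 2367.
2367 = 98·24 + 15, so 2367 mod 24 = 15.
(18 + 15) mod 24 = 9.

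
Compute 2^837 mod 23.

By repeated squaring mod 23: 2^1≡2, 2^2≡4, 2^4≡16, 2^8≡3, 2^16≡9, 2^32≡12, 2^64≡6, 2^128≡13, 2^256≡8, 2^512≡18.
Since 837 = 1 + 4 + 64 + 256 + 512 in binary, 2^837 ≡ 2·16·6·8·18 ≡ 2 (mod 23).

2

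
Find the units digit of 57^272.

1

Powers of 7 mod 10 repeat with period 4: 7, 9, 3, 1.
272 mod 4 = 0, so the last digit matches 7^4 = 1.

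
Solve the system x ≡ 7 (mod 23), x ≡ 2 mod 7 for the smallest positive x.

30

x ≡ 2 (mod 7) gives x ∈ {2, 9, 16, 23, 30}.
The first of these with x mod 23 = 7 is 30.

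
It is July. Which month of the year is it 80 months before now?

November

80 = 6·12 + 8, so 80 mod 12 = 8.
July − 8 months → November.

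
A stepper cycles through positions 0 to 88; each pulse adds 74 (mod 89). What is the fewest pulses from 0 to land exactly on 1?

89 = 1·74 + 15
74 = 4·15 + 14
15 = 1·14 + 1
14 = 14·1 + 0
Back-substituting gives 74·83 ≡ 1 (mod 89).

83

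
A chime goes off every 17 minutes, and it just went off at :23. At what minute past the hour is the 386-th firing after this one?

45

386·17 = 6562.
6562 − 109·60 = 22, so 6562 ≡ 22 (mod 60).
(23 + 22) mod 60 = 45.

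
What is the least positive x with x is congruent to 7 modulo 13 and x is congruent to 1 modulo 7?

x ≡ 1 (mod 7) gives x ∈ {1, 8, 15, 22, 29, 36, 43, 50, …}.
The first of these with x mod 13 = 7 is 85.

85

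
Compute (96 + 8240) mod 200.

136

Dividing 8240 by 200 gives quotient 41 and remainder 40.
(96 + 40) mod 200 = 136.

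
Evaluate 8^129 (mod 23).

4

Square-and-reduce mod 23: 8^1≡8, 8^2≡18, 8^4≡2, 8^8≡4, 8^16≡16, 8^32≡3, 8^64≡9, 8^128≡12.
129 = 1 + 128, so 8^129 ≡ 8·12 ≡ 4 (mod 23).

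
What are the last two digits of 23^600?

Square-and-reduce mod 100: 23^1≡23, 23^2≡29, 23^4≡41, 23^8≡81, 23^16≡61, 23^32≡21, 23^64≡41, 23^128≡81, 23^256≡61, 23^512≡21.
600 = 8 + 16 + 64 + 512, so 23^600 ≡ 81·61·41·21 ≡ 1 (mod 100).

01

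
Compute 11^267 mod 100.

71

By repeated squaring mod 100: 11^1≡11, 11^2≡21, 11^4≡41, 11^8≡81, 11^16≡61, 11^32≡21, 11^64≡41, 11^128≡81, 11^256≡61.
267 = 1 + 2 + 8 + 256, so 11^267 ≡ 11·21·81·61 ≡ 71 (mod 100).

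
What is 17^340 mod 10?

1

Powers of 7 mod 10 repeat with period 4: 7, 9, 3, 1.
340 mod 4 = 0, so the last digit matches 7^4 = 1.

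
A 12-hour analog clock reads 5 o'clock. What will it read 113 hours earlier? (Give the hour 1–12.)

113 − 9·12 = 5, so 113 ≡ 5 (mod 12).
5 − 5 → 12 on a 12-hour dial.

12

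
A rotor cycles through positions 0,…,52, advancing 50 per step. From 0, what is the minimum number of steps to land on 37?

The inverse of 50 mod 53 is 35 (since 50·35 = 1750 ≡ 1).
So x ≡ 35·37 = 1295 ≡ 23 (mod 53).

23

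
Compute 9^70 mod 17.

By repeated squaring mod 17: 9^1≡9, 9^2≡13, 9^4≡16, 9^8≡1, 9^16≡1, 9^32≡1, 9^64≡1.
70 = 2 + 4 + 64, so 9^70 ≡ 13·16·1 ≡ 4 (mod 17).

4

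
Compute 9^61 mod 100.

By repeated squaring mod 100: 9^1≡9, 9^2≡81, 9^4≡61, 9^8≡21, 9^16≡41, 9^32≡81.
61 = 1 + 4 + 8 + 16 + 32, so 9^61 ≡ 9·61·21·41·81 ≡ 9 (mod 100).

9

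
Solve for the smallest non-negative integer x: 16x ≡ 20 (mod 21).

17

16⁻¹ ≡ 4 (mod 21) because 16·4 = 64 = 3·21 + 1.
So x ≡ 4·20 = 80 ≡ 17 (mod 21).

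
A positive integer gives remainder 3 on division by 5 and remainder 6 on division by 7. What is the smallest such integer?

x ≡ 3 (mod 5) gives x ∈ {3, 8, 13}.
The first of these with x mod 7 = 6 is 13.

13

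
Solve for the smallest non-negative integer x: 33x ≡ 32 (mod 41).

37

The inverse of 33 mod 41 is 5 (since 33·5 = 165 ≡ 1).
So x ≡ 5·32 = 160 ≡ 37 (mod 41).
Check: 33·37 = 1221 = 29·41 + 32.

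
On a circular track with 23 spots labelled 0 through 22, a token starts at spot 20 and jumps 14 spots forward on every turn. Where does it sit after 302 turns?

302·14 = 4228.
Dividing 4228 by 23 gives quotient 183 and remainder 19.
(20 + 19) mod 23 = 16.

16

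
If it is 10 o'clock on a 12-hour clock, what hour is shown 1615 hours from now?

1615 = 134·12 + 7, so 1615 mod 12 = 7.
10 + 7 → 5 on a 12-hour dial.

5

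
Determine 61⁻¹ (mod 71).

7

61·7 = 427 = 6·71 + 1, so 61⁻¹ ≡ 7 (mod 71).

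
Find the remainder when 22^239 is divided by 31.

By repeated squaring mod 31: 22^1≡22, 22^2≡19, 22^4≡20, 22^8≡28, 22^16≡9, 22^32≡19, 22^64≡20, 22^128≡28.
Since 239 = 1 + 2 + 4 + 8 + 32 + 64 + 128 in binary, 22^239 ≡ 22·19·20·28·19·20·28 ≡ 24 (mod 31).

24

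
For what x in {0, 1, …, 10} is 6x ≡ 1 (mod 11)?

2

6⁻¹ ≡ 2 (mod 11) because 6·2 = 12 = 1·11 + 1.
Multiplying both sides by 2: x ≡ 2·1 = 2 ≡ 2 (mod 11).
Check: 6·2 = 12 = 1·11 + 1.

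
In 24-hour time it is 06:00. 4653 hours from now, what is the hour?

4653 = 193·24 + 21, so 4653 mod 24 = 21.
(6 + 21) mod 24 = 3.

3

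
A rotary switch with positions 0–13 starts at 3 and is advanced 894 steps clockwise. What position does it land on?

894 = 63·14 + 12, so 894 mod 14 = 12.
(3 + 12) mod 14 = 1.

1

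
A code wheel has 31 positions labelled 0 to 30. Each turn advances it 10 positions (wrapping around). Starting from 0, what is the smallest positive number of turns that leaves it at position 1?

28

10·28 = 280 = 9·31 + 1, so 10⁻¹ ≡ 28 (mod 31).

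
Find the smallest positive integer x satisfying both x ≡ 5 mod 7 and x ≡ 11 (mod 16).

x ≡ 5 (mod 7) gives x ∈ {5, 12, 19, 26, 33, 40, 47, 54, …}.
The first of these with x mod 16 = 11 is 75.

75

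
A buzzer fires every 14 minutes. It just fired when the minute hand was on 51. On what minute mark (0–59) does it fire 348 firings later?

3

348·14 = 4872.
4872 − 81·60 = 12, so 4872 ≡ 12 (mod 60).
(51 + 12) mod 60 = 3.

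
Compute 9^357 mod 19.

11

By repeated squaring mod 19: 9^1≡9, 9^2≡5, 9^4≡6, 9^8≡17, 9^16≡4, 9^32≡16, 9^64≡9, 9^128≡5, 9^256≡6.
Since 357 = 1 + 4 + 32 + 64 + 256 in binary, 9^357 ≡ 9·6·16·9·6 ≡ 11 (mod 19).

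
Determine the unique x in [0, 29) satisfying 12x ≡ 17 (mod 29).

12⁻¹ ≡ 17 (mod 29) because 12·17 = 204 = 7·29 + 1.
Multiplying both sides by 17: x ≡ 17·17 = 289 ≡ 28 (mod 29).
Check: 12·28 = 336 = 11·29 + 17.

28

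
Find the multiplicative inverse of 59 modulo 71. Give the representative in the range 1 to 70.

71 = 1·59 + 12
59 = 4·12 + 11
12 = 1·11 + 1
11 = 11·1 + 0
Back-substituting gives 59·65 ≡ 1 (mod 71).

65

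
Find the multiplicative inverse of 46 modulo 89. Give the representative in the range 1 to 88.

60

89 = 1·46 + 43
46 = 1·43 + 3
43 = 14·3 + 1
3 = 3·1 + 0
Back-substituting gives 46·60 ≡ 1 (mod 89).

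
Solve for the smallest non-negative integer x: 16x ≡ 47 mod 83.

60

16⁻¹ ≡ 26 (mod 83) because 16·26 = 416 = 5·83 + 1.
Multiplying both sides by 26: x ≡ 26·47 = 1222 ≡ 60 (mod 83).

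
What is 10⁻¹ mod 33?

10

10·10 = 100 = 3·33 + 1, so 10⁻¹ ≡ 10 (mod 33).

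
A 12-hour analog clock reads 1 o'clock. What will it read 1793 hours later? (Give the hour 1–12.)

Dividing 1793 by 12 gives quotient 149 and remainder 5.
1 + 5 → 6 on a 12-hour dial.

6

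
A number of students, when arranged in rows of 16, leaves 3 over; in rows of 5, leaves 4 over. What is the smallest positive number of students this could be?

19

x ≡ 4 (mod 5) gives x ∈ {4, 9, 14, 19}.
The first of these with x mod 16 = 3 is 19.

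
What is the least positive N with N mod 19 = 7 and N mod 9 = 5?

x ≡ 5 (mod 9) gives x ∈ {5, 14, 23, 32, 41, 50, 59, 68, …}.
The first of these with x mod 19 = 7 is 140.

140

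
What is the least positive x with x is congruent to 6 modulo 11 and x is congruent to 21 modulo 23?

182

Since 23·1 ≡ 1 (mod 11), take x = 21 + 23·((6−21)·1 mod 11) = 21 + 23·7 = 182.
Check: 182 mod 11 = 6, 182 mod 23 = 21.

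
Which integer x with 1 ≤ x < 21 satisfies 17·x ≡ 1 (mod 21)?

21 = 1·17 + 4
17 = 4·4 + 1
4 = 4·1 + 0
Back-substituting gives 17·5 ≡ 1 (mod 21).

5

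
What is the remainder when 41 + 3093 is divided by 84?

3093 mod 84 = 69 (since 36·84 = 3024).
(41 + 69) mod 84 = 26.

26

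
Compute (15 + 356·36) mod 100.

356·36 = 12816.
12816 = 128·100 + 16, so 12816 mod 100 = 16.
(15 + 16) mod 100 = 31.

31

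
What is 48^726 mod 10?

Last digits of 8^n: 8, 4, 2, 6 (period 4).
726 leaves remainder 2 on division by 4, so 48^726 ends in 4.

4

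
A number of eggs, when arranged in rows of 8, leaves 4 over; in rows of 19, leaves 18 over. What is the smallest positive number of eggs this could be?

132

Since 19·3 ≡ 1 (mod 8), take x = 18 + 19·((4−18)·3 mod 8) = 18 + 19·6 = 132.
Check: 132 mod 8 = 4, 132 mod 19 = 18.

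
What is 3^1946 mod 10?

Last digits of 3^n: 3, 9, 7, 1 (period 4).
1946 leaves remainder 2 on division by 4, so 3^1946 ends in 9.

9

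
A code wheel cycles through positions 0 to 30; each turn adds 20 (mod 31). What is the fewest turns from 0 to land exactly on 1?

20·14 = 280 = 9·31 + 1, so 20⁻¹ ≡ 14 (mod 31).

14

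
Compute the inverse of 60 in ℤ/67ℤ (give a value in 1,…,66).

19

60·19 = 1140 = 17·67 + 1, so 60⁻¹ ≡ 19 (mod 67).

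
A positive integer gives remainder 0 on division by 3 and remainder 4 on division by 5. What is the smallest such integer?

9

Since 5·2 ≡ 1 (mod 3), take x = 4 + 5·((0−4)·2 mod 3) = 4 + 5·1 = 9.
Check: 9 mod 3 = 0, 9 mod 5 = 4.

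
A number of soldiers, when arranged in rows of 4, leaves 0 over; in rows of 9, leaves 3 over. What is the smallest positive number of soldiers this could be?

12

x ≡ 0 (mod 4) gives x ∈ {0, 4, 8, 12}.
The first of these with x mod 9 = 3 is 12.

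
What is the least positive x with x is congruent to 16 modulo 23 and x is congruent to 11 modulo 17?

62

Since 17·19 ≡ 1 (mod 23), take x = 11 + 17·((16−11)·19 mod 23) = 11 + 17·3 = 62.
Check: 62 mod 23 = 16, 62 mod 17 = 11.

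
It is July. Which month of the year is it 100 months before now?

March

100 = 8·12 + 4, so 100 mod 12 = 4.
July − 4 months → March.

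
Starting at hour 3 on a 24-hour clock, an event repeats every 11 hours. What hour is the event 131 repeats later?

131·11 = 1441.
1441 mod 24 = 1 (since 60·24 = 1440).
(3 + 1) mod 24 = 4.

4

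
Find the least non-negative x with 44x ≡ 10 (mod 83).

4

44⁻¹ ≡ 17 (mod 83) because 44·17 = 748 = 9·83 + 1.
So x ≡ 17·10 = 170 ≡ 4 (mod 83).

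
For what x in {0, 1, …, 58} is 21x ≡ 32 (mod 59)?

21⁻¹ ≡ 45 (mod 59) because 21·45 = 945 = 16·59 + 1.
So x ≡ 45·32 = 1440 ≡ 24 (mod 59).

24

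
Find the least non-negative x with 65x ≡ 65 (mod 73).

1

65⁻¹ ≡ 9 (mod 73) because 65·9 = 585 = 8·73 + 1.
Multiplying both sides by 9: x ≡ 9·65 = 585 ≡ 1 (mod 73).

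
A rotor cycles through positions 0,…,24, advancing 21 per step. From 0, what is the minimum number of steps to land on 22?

The inverse of 21 mod 25 is 6 (since 21·6 = 126 ≡ 1).
So x ≡ 6·22 = 132 ≡ 7 (mod 25).
Check: 21·7 = 147 = 5·25 + 22.

7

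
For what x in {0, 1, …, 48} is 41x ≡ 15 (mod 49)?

41

The inverse of 41 mod 49 is 6 (since 41·6 = 246 ≡ 1).
Multiplying both sides by 6: x ≡ 6·15 = 90 ≡ 41 (mod 49).
Check: 41·41 = 1681 = 34·49 + 15.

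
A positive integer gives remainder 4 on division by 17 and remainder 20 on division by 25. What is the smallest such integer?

Since 25·15 ≡ 1 (mod 17), take x = 20 + 25·((4−20)·15 mod 17) = 20 + 25·15 = 395.
Check: 395 mod 17 = 4, 395 mod 25 = 20.

395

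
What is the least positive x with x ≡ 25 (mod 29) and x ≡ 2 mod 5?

x ≡ 2 (mod 5) gives x ∈ {2, 7, 12, 17, 22, 27, 32, 37, …}.
The first of these with x mod 29 = 25 is 112.

112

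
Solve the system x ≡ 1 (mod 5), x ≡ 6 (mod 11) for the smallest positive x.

6

Since 11·1 ≡ 1 (mod 5), take x = 6 + 11·((1−6)·1 mod 5) = 6 + 11·0 = 6.
Check: 6 mod 5 = 1, 6 mod 11 = 6.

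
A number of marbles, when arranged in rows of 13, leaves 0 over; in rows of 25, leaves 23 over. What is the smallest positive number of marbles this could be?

273

Since 25·12 ≡ 1 (mod 13), take x = 23 + 25·((0−23)·12 mod 13) = 23 + 25·10 = 273.
Check: 273 mod 13 = 0, 273 mod 25 = 23.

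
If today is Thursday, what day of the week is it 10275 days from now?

10275 = 1467·7 + 6, so 10275 mod 7 = 6.
Thursday + 6 days → Wednesday.

Wednesday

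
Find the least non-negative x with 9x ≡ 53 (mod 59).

19

9⁻¹ ≡ 46 (mod 59) because 9·46 = 414 = 7·59 + 1.
So x ≡ 46·53 = 2438 ≡ 19 (mod 59).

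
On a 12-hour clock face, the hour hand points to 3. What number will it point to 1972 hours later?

Dividing 1972 by 12 gives quotient 164 and remainder 4.
3 + 4 → 7 on a 12-hour dial.

7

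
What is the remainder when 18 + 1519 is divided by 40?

1519 = 37·40 + 39, so 1519 mod 40 = 39.
(18 + 39) mod 40 = 17.

17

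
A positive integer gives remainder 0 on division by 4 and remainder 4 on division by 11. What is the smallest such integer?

Since 11·3 ≡ 1 (mod 4), take x = 4 + 11·((0−4)·3 mod 4) = 4 + 11·0 = 4.
Check: 4 mod 4 = 0, 4 mod 11 = 4.

4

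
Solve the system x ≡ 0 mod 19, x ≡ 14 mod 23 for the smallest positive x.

152

Since 23·5 ≡ 1 (mod 19), take x = 14 + 23·((0−14)·5 mod 19) = 14 + 23·6 = 152.
Check: 152 mod 19 = 0, 152 mod 23 = 14.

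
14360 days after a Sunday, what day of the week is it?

Wednesday

14360 mod 7 = 3 (since 2051·7 = 14357).
Sunday + 3 days → Wednesday.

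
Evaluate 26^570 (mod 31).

Successive squares of 26 mod 31: 26^1≡26, 26^2≡25, 26^4≡5, 26^8≡25, 26^16≡5, 26^32≡25, 26^64≡5, 26^128≡25, 26^256≡5, 26^512≡25.
570 = 2 + 8 + 16 + 32 + 512, so 26^570 ≡ 25·25·5·25·25 ≡ 1 (mod 31).

1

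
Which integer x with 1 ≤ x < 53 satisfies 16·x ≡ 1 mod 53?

53 = 3·16 + 5
16 = 3·5 + 1
5 = 5·1 + 0
Back-substituting gives 16·10 ≡ 1 (mod 53).

10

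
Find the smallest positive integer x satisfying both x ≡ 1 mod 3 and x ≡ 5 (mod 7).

19

Since 7·1 ≡ 1 (mod 3), take x = 5 + 7·((1−5)·1 mod 3) = 5 + 7·2 = 19.
Check: 19 mod 3 = 1, 19 mod 7 = 5.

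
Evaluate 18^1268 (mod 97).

By repeated squaring mod 97: 18^1≡18, 18^2≡33, 18^4≡22, 18^8≡96, 18^16≡1, 18^32≡1, 18^64≡1, 18^128≡1, 18^256≡1, 18^512≡1, 18^1024≡1.
1268 = 4 + 16 + 32 + 64 + 128 + 1024, so 18^1268 ≡ 22·1·1·1·1·1 ≡ 22 (mod 97).

22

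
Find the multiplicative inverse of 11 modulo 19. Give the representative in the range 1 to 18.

11·7 = 77 = 4·19 + 1, so 11⁻¹ ≡ 7 (mod 19).

7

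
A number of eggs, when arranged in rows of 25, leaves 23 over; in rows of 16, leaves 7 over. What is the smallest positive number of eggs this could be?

x ≡ 7 (mod 16) gives x ∈ {7, 23}.
The first of these with x mod 25 = 23 is 23.

23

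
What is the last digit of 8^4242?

Powers of 8 mod 10 repeat with period 4: 8, 4, 2, 6.
4242 mod 4 = 2, so the last digit matches 8^2 = 4.

4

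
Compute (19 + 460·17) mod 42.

460·17 = 7820.
7820 = 186·42 + 8, so 7820 mod 42 = 8.
(19 + 8) mod 42 = 27.

27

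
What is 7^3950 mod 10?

Powers of 7 mod 10 repeat with period 4: 7, 9, 3, 1.
3950 mod 4 = 2, so the last digit matches 7^2 = 9.

9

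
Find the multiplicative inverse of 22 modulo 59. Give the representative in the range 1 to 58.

51

22·51 = 1122 = 19·59 + 1, so 22⁻¹ ≡ 51 (mod 59).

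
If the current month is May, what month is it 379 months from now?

December

379 mod 12 = 7 (since 31·12 = 372).
May + 7 months → December.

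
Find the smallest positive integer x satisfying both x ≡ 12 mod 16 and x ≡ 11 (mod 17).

28

x ≡ 12 (mod 16) gives x ∈ {12, 28}.
The first of these with x mod 17 = 11 is 28.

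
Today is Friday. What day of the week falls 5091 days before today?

5091 = 727·7 + 2, so 5091 mod 7 = 2.
Friday − 2 days → Wednesday.

Wednesday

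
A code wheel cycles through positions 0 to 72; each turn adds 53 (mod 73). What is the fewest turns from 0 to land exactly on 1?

62

53·62 = 3286 = 45·73 + 1, so 53⁻¹ ≡ 62 (mod 73).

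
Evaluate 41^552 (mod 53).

36

By repeated squaring mod 53: 41^1≡41, 41^2≡38, 41^4≡13, 41^8≡10, 41^16≡47, 41^32≡36, 41^64≡24, 41^128≡46, 41^256≡49, 41^512≡16.
552 = 8 + 32 + 512, so 41^552 ≡ 10·36·16 ≡ 36 (mod 53).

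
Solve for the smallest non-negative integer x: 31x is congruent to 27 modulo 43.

30

The inverse of 31 mod 43 is 25 (since 31·25 = 775 ≡ 1).
Multiplying both sides by 25: x ≡ 25·27 = 675 ≡ 30 (mod 43).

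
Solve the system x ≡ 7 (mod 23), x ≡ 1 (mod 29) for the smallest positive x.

x ≡ 7 (mod 23) gives x ∈ {7, 30}.
The first of these with x mod 29 = 1 is 30.

30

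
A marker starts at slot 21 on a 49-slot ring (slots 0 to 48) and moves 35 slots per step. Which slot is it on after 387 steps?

42

387·35 = 13545.
Dividing 13545 by 49 gives quotient 276 and remainder 21.
(21 + 21) mod 49 = 42.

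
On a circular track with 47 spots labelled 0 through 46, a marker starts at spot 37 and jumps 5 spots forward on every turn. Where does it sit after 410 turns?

410·5 = 2050.
2050 − 43·47 = 29, so 2050 ≡ 29 (mod 47).
(37 + 29) mod 47 = 19.

19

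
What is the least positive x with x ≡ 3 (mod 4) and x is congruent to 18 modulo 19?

75

x ≡ 3 (mod 4) gives x ∈ {3, 7, 11, 15, 19, 23, 27, 31, …}.
The first of these with x mod 19 = 18 is 75.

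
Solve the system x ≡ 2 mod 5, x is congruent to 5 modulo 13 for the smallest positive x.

57

Since 13·2 ≡ 1 (mod 5), take x = 5 + 13·((2−5)·2 mod 5) = 5 + 13·4 = 57.
Check: 57 mod 5 = 2, 57 mod 13 = 5.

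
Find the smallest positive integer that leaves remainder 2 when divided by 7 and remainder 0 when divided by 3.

x ≡ 0 (mod 3) gives x ∈ {0, 3, 6, 9}.
The first of these with x mod 7 = 2 is 9.

9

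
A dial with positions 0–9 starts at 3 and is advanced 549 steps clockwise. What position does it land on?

549 − 54·10 = 9, so 549 ≡ 9 (mod 10).
(3 + 9) mod 10 = 2.

2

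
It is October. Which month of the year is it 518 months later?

518 − 43·12 = 2, so 518 ≡ 2 (mod 12).
October + 2 months → December.

December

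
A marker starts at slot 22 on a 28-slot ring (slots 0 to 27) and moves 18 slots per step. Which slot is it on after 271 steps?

271·18 = 4878.
4878 − 174·28 = 6, so 4878 ≡ 6 (mod 28).
(22 + 6) mod 28 = 0.

0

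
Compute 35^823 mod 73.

23

By repeated squaring mod 73: 35^1≡35, 35^2≡57, 35^4≡37, 35^8≡55, 35^16≡32, 35^32≡2, 35^64≡4, 35^128≡16, 35^256≡37, 35^512≡55.
Since 823 = 1 + 2 + 4 + 16 + 32 + 256 + 512 in binary, 35^823 ≡ 35·57·37·32·2·37·55 ≡ 23 (mod 73).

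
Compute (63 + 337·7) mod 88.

337·7 = 2359.
2359 − 26·88 = 71, so 2359 ≡ 71 (mod 88).
(63 + 71) mod 88 = 46.

46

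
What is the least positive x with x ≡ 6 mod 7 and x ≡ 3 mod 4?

x ≡ 3 (mod 4) gives x ∈ {3, 7, 11, 15, 19, 23, 27}.
The first of these with x mod 7 = 6 is 27.

27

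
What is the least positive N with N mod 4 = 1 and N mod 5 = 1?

x ≡ 1 (mod 4) gives x ∈ {1}.
The first of these with x mod 5 = 1 is 1.

1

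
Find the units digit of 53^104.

Powers of 3 mod 10 repeat with period 4: 3, 9, 7, 1.
104 leaves remainder 0 on division by 4, so 53^104 ends in 1.

1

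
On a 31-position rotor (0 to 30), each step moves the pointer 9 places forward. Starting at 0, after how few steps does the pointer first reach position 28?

9⁻¹ ≡ 7 (mod 31) because 9·7 = 63 = 2·31 + 1.
Multiplying both sides by 7: x ≡ 7·28 = 196 ≡ 10 (mod 31).

10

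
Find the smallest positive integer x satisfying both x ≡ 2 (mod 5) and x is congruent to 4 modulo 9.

22

x ≡ 2 (mod 5) gives x ∈ {2, 7, 12, 17, 22}.
The first of these with x mod 9 = 4 is 22.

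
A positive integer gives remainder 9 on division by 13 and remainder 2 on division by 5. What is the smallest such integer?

22

x ≡ 2 (mod 5) gives x ∈ {2, 7, 12, 17, 22}.
The first of these with x mod 13 = 9 is 22.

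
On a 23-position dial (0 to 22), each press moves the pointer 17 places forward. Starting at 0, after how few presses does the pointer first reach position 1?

The inverse of 17 mod 23 is 19 (since 17·19 = 323 ≡ 1).
Multiplying both sides by 19: x ≡ 19·1 = 19 ≡ 19 (mod 23).

19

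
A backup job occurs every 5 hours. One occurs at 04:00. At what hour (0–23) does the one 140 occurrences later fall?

8

140·5 = 700.
700 − 29·24 = 4, so 700 ≡ 4 (mod 24).
(4 + 4) mod 24 = 8.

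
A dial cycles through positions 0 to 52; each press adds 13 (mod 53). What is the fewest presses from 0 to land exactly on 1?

53 = 4·13 + 1
13 = 13·1 + 0
Back-substituting gives 13·49 ≡ 1 (mod 53).

49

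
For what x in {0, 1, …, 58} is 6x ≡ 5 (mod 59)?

6⁻¹ ≡ 10 (mod 59) because 6·10 = 60 = 1·59 + 1.
Multiplying both sides by 10: x ≡ 10·5 = 50 ≡ 50 (mod 59).

50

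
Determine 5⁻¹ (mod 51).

41

51 = 10·5 + 1
5 = 5·1 + 0
Back-substituting gives 5·41 ≡ 1 (mod 51).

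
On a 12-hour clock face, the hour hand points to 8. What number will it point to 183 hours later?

183 mod 12 = 3 (since 15·12 = 180).
8 + 3 → 11 on a 12-hour dial.

11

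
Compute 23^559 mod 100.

Successive squares of 23 mod 100: 23^1≡23, 23^2≡29, 23^4≡41, 23^8≡81, 23^16≡61, 23^32≡21, 23^64≡41, 23^128≡81, 23^256≡61, 23^512≡21.
Since 559 = 1 + 2 + 4 + 8 + 32 + 512 in binary, 23^559 ≡ 23·29·41·81·21·21 ≡ 87 (mod 100).

87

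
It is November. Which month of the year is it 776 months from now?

776 mod 12 = 8 (since 64·12 = 768).
November + 8 months → July.

July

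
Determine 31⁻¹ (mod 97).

31·72 = 2232 = 23·97 + 1, so 31⁻¹ ≡ 72 (mod 97).

72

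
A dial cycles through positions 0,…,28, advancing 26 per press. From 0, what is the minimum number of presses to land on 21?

The inverse of 26 mod 29 is 19 (since 26·19 = 494 ≡ 1).
So x ≡ 19·21 = 399 ≡ 22 (mod 29).

22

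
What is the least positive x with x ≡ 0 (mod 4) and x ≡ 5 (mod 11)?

Since 11·3 ≡ 1 (mod 4), take x = 5 + 11·((0−5)·3 mod 4) = 5 + 11·1 = 16.
Check: 16 mod 4 = 0, 16 mod 11 = 5.

16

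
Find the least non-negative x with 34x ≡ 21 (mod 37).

34⁻¹ ≡ 12 (mod 37) because 34·12 = 408 = 11·37 + 1.
So x ≡ 12·21 = 252 ≡ 30 (mod 37).
Check: 34·30 = 1020 = 27·37 + 21.

30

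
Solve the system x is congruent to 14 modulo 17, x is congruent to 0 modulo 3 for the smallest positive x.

Since 3·6 ≡ 1 (mod 17), take x = 0 + 3·((14−0)·6 mod 17) = 0 + 3·16 = 48.
Check: 48 mod 17 = 14, 48 mod 3 = 0.

48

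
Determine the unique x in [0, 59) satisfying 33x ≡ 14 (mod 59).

33⁻¹ ≡ 34 (mod 59) because 33·34 = 1122 = 19·59 + 1.
Multiplying both sides by 34: x ≡ 34·14 = 476 ≡ 4 (mod 59).

4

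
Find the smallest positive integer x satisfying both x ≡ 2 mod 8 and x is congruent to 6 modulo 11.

50

Since 11·3 ≡ 1 (mod 8), take x = 6 + 11·((2−6)·3 mod 8) = 6 + 11·4 = 50.
Check: 50 mod 8 = 2, 50 mod 11 = 6.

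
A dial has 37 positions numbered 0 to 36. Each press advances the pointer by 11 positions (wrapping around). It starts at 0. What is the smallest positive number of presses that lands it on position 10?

The inverse of 11 mod 37 is 27 (since 11·27 = 297 ≡ 1).
Multiplying both sides by 27: x ≡ 27·10 = 270 ≡ 11 (mod 37).
Check: 11·11 = 121 = 3·37 + 10.

11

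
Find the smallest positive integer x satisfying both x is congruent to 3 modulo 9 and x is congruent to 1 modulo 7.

x ≡ 1 (mod 7) gives x ∈ {1, 8, 15, 22, 29, 36, 43, 50, …}.
The first of these with x mod 9 = 3 is 57.

57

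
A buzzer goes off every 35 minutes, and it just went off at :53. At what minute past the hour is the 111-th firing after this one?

111·35 = 3885.
3885 − 64·60 = 45, so 3885 ≡ 45 (mod 60).
(53 + 45) mod 60 = 38.

38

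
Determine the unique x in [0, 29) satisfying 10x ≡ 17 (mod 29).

22

10⁻¹ ≡ 3 (mod 29) because 10·3 = 30 = 1·29 + 1.
So x ≡ 3·17 = 51 ≡ 22 (mod 29).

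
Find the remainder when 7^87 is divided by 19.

Square-and-reduce mod 19: 7^1≡7, 7^2≡11, 7^4≡7, 7^8≡11, 7^16≡7, 7^32≡11, 7^64≡7.
Since 87 = 1 + 2 + 4 + 16 + 64 in binary, 7^87 ≡ 7·11·7·7·7 ≡ 1 (mod 19).

1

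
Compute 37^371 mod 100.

Successive squares of 37 mod 100: 37^1≡37, 37^2≡69, 37^4≡61, 37^8≡21, 37^16≡41, 37^32≡81, 37^64≡61, 37^128≡21, 37^256≡41.
371 = 1 + 2 + 16 + 32 + 64 + 256, so 37^371 ≡ 37·69·41·81·61·41 ≡ 13 (mod 100).

13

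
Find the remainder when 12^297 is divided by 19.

18

Square-and-reduce mod 19: 12^1≡12, 12^2≡11, 12^4≡7, 12^8≡11, 12^16≡7, 12^32≡11, 12^64≡7, 12^128≡11, 12^256≡7.
Since 297 = 1 + 8 + 32 + 256 in binary, 12^297 ≡ 12·11·11·7 ≡ 18 (mod 19).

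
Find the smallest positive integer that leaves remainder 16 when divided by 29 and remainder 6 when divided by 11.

248

x ≡ 6 (mod 11) gives x ∈ {6, 17, 28, 39, 50, 61, 72, 83, …}.
The first of these with x mod 29 = 16 is 248.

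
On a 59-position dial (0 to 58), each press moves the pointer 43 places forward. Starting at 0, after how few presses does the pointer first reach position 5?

The inverse of 43 mod 59 is 11 (since 43·11 = 473 ≡ 1).
Multiplying both sides by 11: x ≡ 11·5 = 55 ≡ 55 (mod 59).
Check: 43·55 = 2365 = 40·59 + 5.

55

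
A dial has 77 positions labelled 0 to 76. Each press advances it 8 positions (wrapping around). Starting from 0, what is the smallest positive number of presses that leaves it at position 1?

77 = 9·8 + 5
8 = 1·5 + 3
5 = 1·3 + 2
3 = 1·2 + 1
2 = 2·1 + 0
Back-substituting gives 8·29 ≡ 1 (mod 77).

29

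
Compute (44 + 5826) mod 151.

132

5826 − 38·151 = 88, so 5826 ≡ 88 (mod 151).
(44 + 88) mod 151 = 132.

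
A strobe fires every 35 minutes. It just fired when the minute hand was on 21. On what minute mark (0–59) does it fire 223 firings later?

26

223·35 = 7805.
7805 − 130·60 = 5, so 7805 ≡ 5 (mod 60).
(21 + 5) mod 60 = 26.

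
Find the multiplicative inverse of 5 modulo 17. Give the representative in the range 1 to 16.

17 = 3·5 + 2
5 = 2·2 + 1
2 = 2·1 + 0
Back-substituting gives 5·7 ≡ 1 (mod 17).

7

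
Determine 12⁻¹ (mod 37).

34

37 = 3·12 + 1
12 = 12·1 + 0
Back-substituting gives 12·34 ≡ 1 (mod 37).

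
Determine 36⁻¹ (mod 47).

36·17 = 612 = 13·47 + 1, so 36⁻¹ ≡ 17 (mod 47).

17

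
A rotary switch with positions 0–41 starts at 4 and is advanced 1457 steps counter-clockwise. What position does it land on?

Dividing 1457 by 42 gives quotient 34 and remainder 29.
(4 − 29) mod 42 = 17.

17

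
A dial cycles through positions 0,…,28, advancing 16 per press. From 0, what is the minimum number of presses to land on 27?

18

16⁻¹ ≡ 20 (mod 29) because 16·20 = 320 = 11·29 + 1.
So x ≡ 20·27 = 540 ≡ 18 (mod 29).
Check: 16·18 = 288 = 9·29 + 27.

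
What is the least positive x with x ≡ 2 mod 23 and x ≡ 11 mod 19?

x ≡ 11 (mod 19) gives x ∈ {11, 30, 49, 68, 87, 106, 125, 144, …}.
The first of these with x mod 23 = 2 is 163.

163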